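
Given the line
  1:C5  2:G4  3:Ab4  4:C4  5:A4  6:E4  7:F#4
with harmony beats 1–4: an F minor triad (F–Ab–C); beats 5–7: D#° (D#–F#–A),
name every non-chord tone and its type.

G4 (beat 2) — appoggiatura; E4 (beat 6) — appoggiatura.

The harmony at that moment is F minor triad (F, Ab, C); G4 is not a chord tone.
It is approached by leap down from C5 and left by step up to Ab4.
Leap in, step out — an appoggiatura.
The harmony at that moment is D# diminished triad (D#, F#, A); E4 is not a chord tone.
It is approached by leap down from A4 and left by step up to F#4.
Leap in, step out — an appoggiatura.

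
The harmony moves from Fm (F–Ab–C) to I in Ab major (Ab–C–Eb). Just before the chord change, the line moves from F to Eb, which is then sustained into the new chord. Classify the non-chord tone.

Eb is an anticipation.

The harmony at that moment is F minor triad (F, Ab, C); Eb is not a chord tone.
It is approached by step down from F and then sustained as the same pitch into the next harmony.
Arriving early and becoming a chord tone when the harmony changes — an anticipation.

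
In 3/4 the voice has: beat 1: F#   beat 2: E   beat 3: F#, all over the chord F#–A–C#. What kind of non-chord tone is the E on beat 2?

Lower neighbor tone.

The harmony at that moment is F# minor triad (F#, A, C#); E is not a chord tone.
It is approached by step down from F# and left by step up to F#.
Step away and step back to the same note — a neighbor tone (lower neighbor).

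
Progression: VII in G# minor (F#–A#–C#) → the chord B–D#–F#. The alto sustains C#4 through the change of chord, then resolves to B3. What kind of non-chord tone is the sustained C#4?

The harmony at that moment is B major triad (B, D#, F#); C#4 is not a chord tone.
It is held over (the same pitch as the preceding C#4) and left by step down to B3.
Held over from the previous chord and resolving down by step — a suspension.

C#4 is a suspension.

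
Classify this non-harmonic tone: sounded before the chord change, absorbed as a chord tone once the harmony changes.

Anticipation.

Approach: ahead of the chord change (typically by step), so it is dissonant against the current harmony. Departure: none — the same pitch is restated or held and is a chord tone of the new harmony.
Dissonant first, consonant once the harmony catches up: the note simply arrives early — an anticipation. (The reverse timing, consonant first and dissonant after the change, would be a suspension or retardation.)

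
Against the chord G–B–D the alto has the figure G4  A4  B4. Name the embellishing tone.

A4 is a passing tone.

The harmony at that moment is G major triad (G, B, D); A4 is not a chord tone.
It is approached by step up from G4 and left by step up to B4.
Step in, step out in the same direction — a passing tone.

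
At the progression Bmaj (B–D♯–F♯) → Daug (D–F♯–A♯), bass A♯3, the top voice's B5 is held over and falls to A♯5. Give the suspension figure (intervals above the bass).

9–8 suspension.

At the second chord the bass is A♯3. The suspended B5 lies a ninth above the bass; after resolving down by step to A♯5, the interval above the bass becomes an octave.
Suspension figures are named by those two intervals: 9–8.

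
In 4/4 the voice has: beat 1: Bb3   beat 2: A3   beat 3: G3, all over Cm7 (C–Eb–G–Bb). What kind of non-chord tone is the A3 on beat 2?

Passing tone.

The harmony at that moment is C minor seventh chord (C, Eb, G, Bb); A3 is not a chord tone.
It is approached by step down from Bb3 and left by step down to G3.
Step in, step out in the same direction — a passing tone.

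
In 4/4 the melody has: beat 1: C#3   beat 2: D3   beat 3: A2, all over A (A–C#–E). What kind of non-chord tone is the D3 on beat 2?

The harmony at that moment is A major triad (A, C#, E); D3 is not a chord tone.
It is approached by step up from C#3 and left by leap down to A2.
Step in, leap out, on a weak beat — an escape tone.

Escape tone.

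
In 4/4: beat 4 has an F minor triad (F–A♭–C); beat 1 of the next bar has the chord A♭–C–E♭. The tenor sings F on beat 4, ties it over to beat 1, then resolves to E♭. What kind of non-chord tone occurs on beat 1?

Suspension.

The harmony at that moment is A♭ major triad (A♭, C, E♭); F is not a chord tone.
It is held over (the same pitch as the preceding F) and left by step down to E♭.
Held over from the previous chord and resolving down by step — a suspension.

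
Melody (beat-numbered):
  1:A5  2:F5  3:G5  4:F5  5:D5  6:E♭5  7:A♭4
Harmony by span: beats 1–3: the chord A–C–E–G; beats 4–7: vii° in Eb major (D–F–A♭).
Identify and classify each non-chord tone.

The harmony at that moment is A minor seventh chord (A, C, E, G); F5 is not a chord tone.
It is approached by leap down from A5 and left by step up to G5.
Leap in, step out — an appoggiatura.
The harmony at that moment is D diminished triad (D, F, A♭); E♭5 is not a chord tone.
It is approached by step up from D5 and left by leap down to A♭4.
Step in, leap out — an escape tone.

F5 (beat 2) — appoggiatura; E♭5 (beat 6) — escape tone.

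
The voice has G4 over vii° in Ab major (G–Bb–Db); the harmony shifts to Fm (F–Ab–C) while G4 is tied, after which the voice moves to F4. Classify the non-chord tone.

The harmony at that moment is F minor triad (F, Ab, C); G4 is not a chord tone.
It is held over (the same pitch as the preceding G4) and left by step down to F4.
Held over from the previous chord and resolving down by step — a suspension.

G4 is a suspension.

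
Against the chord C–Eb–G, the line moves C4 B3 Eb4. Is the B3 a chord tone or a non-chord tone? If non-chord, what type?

Non-chord tone — an escape tone.

The harmony at that moment is C minor triad (C, Eb, G); B3 is not a chord tone.
It is approached by step down from C4 and left by leap up to Eb4.
Step in, leap out — an escape tone.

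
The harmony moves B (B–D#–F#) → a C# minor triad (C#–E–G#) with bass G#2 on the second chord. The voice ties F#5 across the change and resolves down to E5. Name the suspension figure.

7–6 suspension.

At the second chord the bass is G#2. The suspended F#5 lies a seventh above the bass; after resolving down by step to E5, the interval above the bass becomes a sixth.
Suspension figures are named by those two intervals: 7–6.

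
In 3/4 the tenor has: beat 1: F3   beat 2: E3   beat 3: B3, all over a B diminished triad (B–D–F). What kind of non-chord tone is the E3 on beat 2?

Escape tone.

The harmony at that moment is B diminished triad (B, D, F); E3 is not a chord tone.
It is approached by step down from F3 and left by leap up to B3.
Step in, leap out, on a weak beat — an escape tone.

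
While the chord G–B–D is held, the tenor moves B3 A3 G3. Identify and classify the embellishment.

A3 is a passing tone.

The harmony at that moment is G major triad (G, B, D); A3 is not a chord tone.
It is approached by step down from B3 and left by step down to G3.
Step in, step out in the same direction — a passing tone.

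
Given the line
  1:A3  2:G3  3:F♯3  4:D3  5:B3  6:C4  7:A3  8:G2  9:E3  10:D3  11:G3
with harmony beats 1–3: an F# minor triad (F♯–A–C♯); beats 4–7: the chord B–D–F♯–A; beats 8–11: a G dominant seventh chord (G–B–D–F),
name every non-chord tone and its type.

G3 (beat 2) — passing tone; C4 (beat 6) — escape tone; E3 (beat 9) — appoggiatura.

The harmony at that moment is F♯ minor triad (F♯, A, C♯); G3 is not a chord tone.
It is approached by step down from A3 and left by step down to F♯3.
Step in, step out in the same direction — a passing tone.
The harmony at that moment is B minor seventh chord (B, D, F♯, A); C4 is not a chord tone.
It is approached by step up from B3 and left by leap down to A3.
Step in, leap out — an escape tone.
The harmony at that moment is G dominant seventh chord (G, B, D, F); E3 is not a chord tone.
It is approached by leap up from G2 and left by step down to D3.
Leap in, step out — an appoggiatura.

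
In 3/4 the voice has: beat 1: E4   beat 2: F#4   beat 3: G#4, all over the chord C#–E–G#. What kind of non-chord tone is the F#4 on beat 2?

Passing tone.

The harmony at that moment is C# minor triad (C#, E, G#); F#4 is not a chord tone.
It is approached by step up from E4 and left by step up to G#4.
Step in, step out in the same direction — a passing tone.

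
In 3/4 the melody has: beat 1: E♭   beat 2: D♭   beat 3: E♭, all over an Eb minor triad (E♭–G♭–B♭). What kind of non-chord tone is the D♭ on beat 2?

Lower neighbor tone.

The harmony at that moment is E♭ minor triad (E♭, G♭, B♭); D♭ is not a chord tone.
It is approached by step down from E♭ and left by step up to E♭.
Step away and step back to the same note — a neighbor tone (lower neighbor).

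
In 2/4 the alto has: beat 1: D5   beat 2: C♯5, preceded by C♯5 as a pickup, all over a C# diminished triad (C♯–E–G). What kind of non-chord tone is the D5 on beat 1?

The harmony at that moment is C♯ diminished triad (C♯, E, G); D5 is not a chord tone.
It is approached by step up from C♯5 and left by step down to C♯5.
Step away and step back to the same note — a neighbor tone (upper neighbor).

Upper neighbor tone.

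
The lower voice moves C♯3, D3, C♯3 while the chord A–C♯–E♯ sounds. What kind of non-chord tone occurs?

The harmony at that moment is A augmented triad (A, C♯, E♯); D3 is not a chord tone.
It is approached by step up from C♯3 and left by step down to C♯3.
Step away and step back to the same note — a neighbor tone (upper neighbor).

D3 is a neighbor tone.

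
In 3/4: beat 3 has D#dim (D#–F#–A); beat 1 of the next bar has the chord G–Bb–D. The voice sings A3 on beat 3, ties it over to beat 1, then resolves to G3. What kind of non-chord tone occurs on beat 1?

The harmony at that moment is G minor triad (G, Bb, D); A3 is not a chord tone.
It is held over (the same pitch as the preceding A3) and left by step down to G3.
Held over from the previous chord and resolving down by step — a suspension.

Suspension.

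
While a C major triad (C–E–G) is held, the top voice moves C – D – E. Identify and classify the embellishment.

D is a passing tone.

The harmony at that moment is C major triad (C, E, G); D is not a chord tone.
It is approached by step up from C and left by step up to E.
Step in, step out in the same direction — a passing tone.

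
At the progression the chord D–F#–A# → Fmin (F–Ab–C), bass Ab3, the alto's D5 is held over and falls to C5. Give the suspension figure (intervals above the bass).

4–3 suspension.

At the second chord the bass is Ab3. The suspended D5 lies a fourth above the bass; after resolving down by step to C5, the interval above the bass becomes a third.
Suspension figures are named by those two intervals: 4–3.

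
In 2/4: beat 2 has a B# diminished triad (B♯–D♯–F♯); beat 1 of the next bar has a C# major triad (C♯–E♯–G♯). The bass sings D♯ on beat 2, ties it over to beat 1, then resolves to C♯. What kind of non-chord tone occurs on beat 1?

Suspension.

The harmony at that moment is C♯ major triad (C♯, E♯, G♯); D♯ is not a chord tone.
It is held over (the same pitch as the preceding D♯) and left by step down to C♯.
Held over from the previous chord and resolving down by step — a suspension.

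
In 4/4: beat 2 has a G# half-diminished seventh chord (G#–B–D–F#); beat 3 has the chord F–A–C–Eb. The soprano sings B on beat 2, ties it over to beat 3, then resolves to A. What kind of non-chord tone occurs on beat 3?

The harmony at that moment is F dominant seventh chord (F, A, C, Eb); B is not a chord tone.
It is held over (the same pitch as the preceding B) and left by step down to A.
Held over from the previous chord and resolving down by step — a suspension.

Suspension.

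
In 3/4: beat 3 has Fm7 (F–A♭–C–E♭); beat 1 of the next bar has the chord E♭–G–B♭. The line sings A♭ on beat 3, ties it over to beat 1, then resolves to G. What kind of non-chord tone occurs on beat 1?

The harmony at that moment is E♭ major triad (E♭, G, B♭); A♭ is not a chord tone.
It is held over (the same pitch as the preceding A♭) and left by step down to G.
Held over from the previous chord and resolving down by step — a suspension.

Suspension.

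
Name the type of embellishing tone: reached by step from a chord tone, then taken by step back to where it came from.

Approach: by step. Departure: by step in the opposite direction, back to the starting pitch.
Stepwise on both sides but reversing to return to the same chord tone — a neighbor tone. (Had it continued onward in the same direction it would be a passing tone instead.)

Neighbor tone.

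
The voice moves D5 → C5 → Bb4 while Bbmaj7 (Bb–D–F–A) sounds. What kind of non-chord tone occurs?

C5 is a passing tone.

The harmony at that moment is Bb major seventh chord (Bb, D, F, A); C5 is not a chord tone.
It is approached by step down from D5 and left by step down to Bb4.
Step in, step out in the same direction — a passing tone.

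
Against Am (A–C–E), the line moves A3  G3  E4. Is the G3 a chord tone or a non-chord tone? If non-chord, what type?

The harmony at that moment is A minor triad (A, C, E); G3 is not a chord tone.
It is approached by step down from A3 and left by leap up to E4.
Step in, leap out — an escape tone.

Non-chord tone — an escape tone.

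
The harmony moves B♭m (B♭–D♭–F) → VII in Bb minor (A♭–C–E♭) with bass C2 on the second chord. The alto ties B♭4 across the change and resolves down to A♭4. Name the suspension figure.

7–6 suspension.

At the second chord the bass is C2. The suspended B♭4 lies a seventh above the bass; after resolving down by step to A♭4, the interval above the bass becomes a sixth.
Suspension figures are named by those two intervals: 7–6.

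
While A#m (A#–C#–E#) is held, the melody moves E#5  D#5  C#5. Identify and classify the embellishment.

The harmony at that moment is A# minor triad (A#, C#, E#); D#5 is not a chord tone.
It is approached by step down from E#5 and left by step down to C#5.
Step in, step out in the same direction — a passing tone.

D#5 is a passing tone.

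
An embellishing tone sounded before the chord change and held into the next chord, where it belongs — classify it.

Approach: ahead of the chord change (typically by step), so it is dissonant against the current harmony. Departure: none — the same pitch is restated or held and is a chord tone of the new harmony.
Dissonant first, consonant once the harmony catches up: the note simply arrives early — an anticipation. (The reverse timing, consonant first and dissonant after the change, would be a suspension or retardation.)

Anticipation.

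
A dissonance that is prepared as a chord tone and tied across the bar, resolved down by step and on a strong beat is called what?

Approach: by preparation — the pitch is first a chord tone, then held (tied or repeated) while the harmony changes under it. Departure: down by step. Metric position: strong.
A prepared dissonance that resolves downward by step — a suspension. (The same figure resolving upward would be a retardation.)

Suspension.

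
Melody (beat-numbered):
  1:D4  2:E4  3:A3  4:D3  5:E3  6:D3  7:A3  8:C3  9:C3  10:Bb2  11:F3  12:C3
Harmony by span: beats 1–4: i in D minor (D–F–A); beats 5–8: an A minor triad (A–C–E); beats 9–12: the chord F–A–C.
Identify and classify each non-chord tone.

The harmony at that moment is D minor triad (D, F, A); E4 is not a chord tone.
It is approached by step up from D4 and left by leap down to A3.
Step in, leap out — an escape tone.
The harmony at that moment is A minor triad (A, C, E); D3 is not a chord tone.
It is approached by step down from E3 and left by leap up to A3.
Step in, leap out — an escape tone.
The harmony at that moment is F major triad (F, A, C); Bb2 is not a chord tone.
It is approached by step down from C3 and left by leap up to F3.
Step in, leap out — an escape tone.

E4 (beat 2) — escape tone; D3 (beat 6) — escape tone; Bb2 (beat 10) — escape tone.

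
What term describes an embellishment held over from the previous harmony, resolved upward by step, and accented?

Approach: by preparation — the pitch is first a chord tone, then held (tied or repeated) while the harmony changes under it. Departure: up by step. Metric position: strong.
A prepared dissonance that resolves upward by step — a retardation. (The same figure resolving downward would be a suspension.)

Retardation.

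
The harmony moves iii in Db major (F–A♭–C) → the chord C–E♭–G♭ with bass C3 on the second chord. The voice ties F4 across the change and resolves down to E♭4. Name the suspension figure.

4–3 suspension.

At the second chord the bass is C3. The suspended F4 lies a fourth above the bass; after resolving down by step to E♭4, the interval above the bass becomes a third.
Suspension figures are named by those two intervals: 4–3.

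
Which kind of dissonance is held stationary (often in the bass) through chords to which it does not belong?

Pedal tone.

Approach: none. Departure: none — a single pitch is sustained while the chords change around it, passing through harmonies that do not contain it.
No melodic motion at all; the dissonance is created entirely by the moving harmonies against the stationary note — a pedal tone (pedal point).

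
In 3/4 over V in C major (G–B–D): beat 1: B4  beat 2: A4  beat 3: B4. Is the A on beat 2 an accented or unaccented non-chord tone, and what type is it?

The harmony at that moment is G major triad (G, B, D); A4 is not a chord tone.
It is approached by step down from B4 and left by step up to B4.
Step away and step back to the same note — a neighbor tone (lower neighbor).
It falls on a weak beat, so it is unaccented.

Unaccented neighbor tone.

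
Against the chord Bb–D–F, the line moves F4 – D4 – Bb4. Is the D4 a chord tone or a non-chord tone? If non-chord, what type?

Chord tone (the third of Bb major triad).

Bb major triad contains Bb, D, F; D is the third, so it is a chord tone.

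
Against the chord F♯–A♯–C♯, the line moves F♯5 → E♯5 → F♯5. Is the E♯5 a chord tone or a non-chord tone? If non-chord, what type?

Non-chord tone — a neighbor tone.

The harmony at that moment is F♯ major triad (F♯, A♯, C♯); E♯5 is not a chord tone.
It is approached by step down from F♯5 and left by step up to F♯5.
Step away and step back to the same note — a neighbor tone (lower neighbor).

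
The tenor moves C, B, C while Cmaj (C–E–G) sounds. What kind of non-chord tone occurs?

B is a neighbor tone.

The harmony at that moment is C major triad (C, E, G); B is not a chord tone.
It is approached by step down from C and left by step up to C.
Step away and step back to the same note — a neighbor tone (lower neighbor).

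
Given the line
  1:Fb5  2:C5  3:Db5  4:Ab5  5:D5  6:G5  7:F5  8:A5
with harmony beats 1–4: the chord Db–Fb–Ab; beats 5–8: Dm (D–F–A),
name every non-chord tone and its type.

C5 (beat 2) — appoggiatura; G5 (beat 6) — appoggiatura.

The harmony at that moment is Db minor triad (Db, Fb, Ab); C5 is not a chord tone.
It is approached by leap down from Fb5 and left by step up to Db5.
Leap in, step out — an appoggiatura.
The harmony at that moment is D minor triad (D, F, A); G5 is not a chord tone.
It is approached by leap up from D5 and left by step down to F5.
Leap in, step out — an appoggiatura.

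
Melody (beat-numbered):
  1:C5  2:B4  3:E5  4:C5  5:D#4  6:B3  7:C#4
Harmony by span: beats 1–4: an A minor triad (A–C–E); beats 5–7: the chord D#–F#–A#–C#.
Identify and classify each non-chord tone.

The harmony at that moment is A minor triad (A, C, E); B4 is not a chord tone.
It is approached by step down from C5 and left by leap up to E5.
Step in, leap out — an escape tone.
The harmony at that moment is D# minor seventh chord (D#, F#, A#, C#); B3 is not a chord tone.
It is approached by leap down from D#4 and left by step up to C#4.
Leap in, step out — an appoggiatura.

B4 (beat 2) — escape tone; B3 (beat 6) — appoggiatura.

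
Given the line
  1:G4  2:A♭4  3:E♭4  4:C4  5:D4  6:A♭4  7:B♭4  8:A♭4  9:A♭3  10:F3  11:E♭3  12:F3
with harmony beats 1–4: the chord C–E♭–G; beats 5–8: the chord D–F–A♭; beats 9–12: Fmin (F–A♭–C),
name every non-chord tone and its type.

A♭4 (beat 2) — escape tone; B♭4 (beat 7) — neighbor tone; E♭3 (beat 11) — neighbor tone.

The harmony at that moment is C minor triad (C, E♭, G); A♭4 is not a chord tone.
It is approached by step up from G4 and left by leap down to E♭4.
Step in, leap out — an escape tone.
The harmony at that moment is D diminished triad (D, F, A♭); B♭4 is not a chord tone.
It is approached by step up from A♭4 and left by step down to A♭4.
Step away and step back to the same note — a neighbor tone (upper neighbor).
The harmony at that moment is F minor triad (F, A♭, C); E♭3 is not a chord tone.
It is approached by step down from F3 and left by step up to F3.
Step away and step back to the same note — a neighbor tone (lower neighbor).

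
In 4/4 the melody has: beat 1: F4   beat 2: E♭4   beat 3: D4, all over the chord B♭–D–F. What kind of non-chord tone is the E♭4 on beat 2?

Passing tone.

The harmony at that moment is B♭ major triad (B♭, D, F); E♭4 is not a chord tone.
It is approached by step down from F4 and left by step down to D4.
Step in, step out in the same direction — a passing tone.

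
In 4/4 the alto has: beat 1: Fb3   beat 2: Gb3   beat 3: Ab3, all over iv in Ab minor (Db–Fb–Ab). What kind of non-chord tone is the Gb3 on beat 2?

Passing tone.

The harmony at that moment is Db minor triad (Db, Fb, Ab); Gb3 is not a chord tone.
It is approached by step up from Fb3 and left by step up to Ab3.
Step in, step out in the same direction — a passing tone.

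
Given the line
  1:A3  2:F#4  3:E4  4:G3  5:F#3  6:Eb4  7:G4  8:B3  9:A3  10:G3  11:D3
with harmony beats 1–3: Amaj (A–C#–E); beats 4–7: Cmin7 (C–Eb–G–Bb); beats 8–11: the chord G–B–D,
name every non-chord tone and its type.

The harmony at that moment is A major triad (A, C#, E); F#4 is not a chord tone.
It is approached by leap up from A3 and left by step down to E4.
Leap in, step out — an appoggiatura.
The harmony at that moment is C minor seventh chord (C, Eb, G, Bb); F#3 is not a chord tone.
It is approached by step down from G3 and left by leap up to Eb4.
Step in, leap out — an escape tone.
The harmony at that moment is G major triad (G, B, D); A3 is not a chord tone.
It is approached by step down from B3 and left by step down to G3.
Step in, step out in the same direction — a passing tone.

F#4 (beat 2) — appoggiatura; F#3 (beat 5) — escape tone; A3 (beat 9) — passing tone.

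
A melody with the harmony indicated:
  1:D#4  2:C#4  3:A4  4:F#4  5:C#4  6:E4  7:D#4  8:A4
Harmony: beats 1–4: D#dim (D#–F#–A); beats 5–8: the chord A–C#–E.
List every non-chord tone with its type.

The harmony at that moment is D# diminished triad (D#, F#, A); C#4 is not a chord tone.
It is approached by step down from D#4 and left by leap up to A4.
Step in, leap out — an escape tone.
The harmony at that moment is A major triad (A, C#, E); D#4 is not a chord tone.
It is approached by step down from E4 and left by leap up to A4.
Step in, leap out — an escape tone.

C#4 (beat 2) — escape tone; D#4 (beat 7) — escape tone.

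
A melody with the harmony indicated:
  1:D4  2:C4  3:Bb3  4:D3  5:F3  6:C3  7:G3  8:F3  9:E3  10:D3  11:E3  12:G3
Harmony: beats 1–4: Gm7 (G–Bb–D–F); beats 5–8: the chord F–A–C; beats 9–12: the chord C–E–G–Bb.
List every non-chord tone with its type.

The harmony at that moment is G minor seventh chord (G, Bb, D, F); C4 is not a chord tone.
It is approached by step down from D4 and left by step down to Bb3.
Step in, step out in the same direction — a passing tone.
The harmony at that moment is F major triad (F, A, C); G3 is not a chord tone.
It is approached by leap up from C3 and left by step down to F3.
Leap in, step out — an appoggiatura.
The harmony at that moment is C dominant seventh chord (C, E, G, Bb); D3 is not a chord tone.
It is approached by step down from E3 and left by step up to E3.
Step away and step back to the same note — a neighbor tone (lower neighbor).

C4 (beat 2) — passing tone; G3 (beat 7) — appoggiatura; D3 (beat 10) — neighbor tone.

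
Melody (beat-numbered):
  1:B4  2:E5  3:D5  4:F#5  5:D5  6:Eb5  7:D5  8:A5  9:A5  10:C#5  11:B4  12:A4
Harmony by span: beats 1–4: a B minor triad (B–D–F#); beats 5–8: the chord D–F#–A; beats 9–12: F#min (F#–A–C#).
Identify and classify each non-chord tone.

The harmony at that moment is B minor triad (B, D, F#); E5 is not a chord tone.
It is approached by leap up from B4 and left by step down to D5.
Leap in, step out — an appoggiatura.
The harmony at that moment is D major triad (D, F#, A); Eb5 is not a chord tone.
It is approached by step up from D5 and left by step down to D5.
Step away and step back to the same note — a neighbor tone (upper neighbor).
The harmony at that moment is F# minor triad (F#, A, C#); B4 is not a chord tone.
It is approached by step down from C#5 and left by step down to A4.
Step in, step out in the same direction — a passing tone.

E5 (beat 2) — appoggiatura; Eb5 (beat 6) — neighbor tone; B4 (beat 11) — passing tone.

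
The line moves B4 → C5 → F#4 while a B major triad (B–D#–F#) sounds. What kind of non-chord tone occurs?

The harmony at that moment is B major triad (B, D#, F#); C5 is not a chord tone.
It is approached by step up from B4 and left by leap down to F#4.
Step in, leap out — an escape tone.

C5 is an escape tone.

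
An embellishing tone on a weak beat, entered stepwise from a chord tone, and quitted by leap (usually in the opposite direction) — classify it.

Approach: by step. Departure: by leap. Metric position: weak.
Step in, leap out, from a weak position — an escape tone (échappée). (It is the mirror image of the appoggiatura, which leaps in and steps out on a strong beat.)

Escape tone.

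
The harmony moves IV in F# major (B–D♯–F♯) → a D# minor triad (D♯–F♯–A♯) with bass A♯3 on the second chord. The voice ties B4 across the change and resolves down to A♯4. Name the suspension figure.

At the second chord the bass is A♯3. The suspended B4 lies a ninth above the bass; after resolving down by step to A♯4, the interval above the bass becomes an octave.
Suspension figures are named by those two intervals: 9–8.

9–8 suspension.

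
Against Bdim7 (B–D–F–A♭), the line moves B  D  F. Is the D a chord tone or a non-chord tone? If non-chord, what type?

B diminished seventh chord contains B, D, F, A♭; D is the third, so it is a chord tone.

Chord tone (the third of B diminished seventh chord).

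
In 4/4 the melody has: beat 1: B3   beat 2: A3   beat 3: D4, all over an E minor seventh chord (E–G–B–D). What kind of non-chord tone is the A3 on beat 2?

Escape tone.

The harmony at that moment is E minor seventh chord (E, G, B, D); A3 is not a chord tone.
It is approached by step down from B3 and left by leap up to D4.
Step in, leap out, on a weak beat — an escape tone.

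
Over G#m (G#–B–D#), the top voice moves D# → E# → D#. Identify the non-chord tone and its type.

E# is a neighbor tone.

The harmony at that moment is G# minor triad (G#, B, D#); E# is not a chord tone.
It is approached by step up from D# and left by step down to D#.
Step away and step back to the same note — a neighbor tone (upper neighbor).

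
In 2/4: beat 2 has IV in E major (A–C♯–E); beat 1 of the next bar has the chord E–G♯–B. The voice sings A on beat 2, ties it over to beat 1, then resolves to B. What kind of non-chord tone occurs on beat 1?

Retardation.

The harmony at that moment is E major triad (E, G♯, B); A is not a chord tone.
It is held over (the same pitch as the preceding A) and left by step up to B.
Held over from the previous chord and resolving up by step — a retardation.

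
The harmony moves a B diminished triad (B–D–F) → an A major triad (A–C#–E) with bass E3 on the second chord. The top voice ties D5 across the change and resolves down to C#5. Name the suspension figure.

At the second chord the bass is E3. The suspended D5 lies a seventh above the bass; after resolving down by step to C#5, the interval above the bass becomes a sixth.
Suspension figures are named by those two intervals: 7–6.

7–6 suspension.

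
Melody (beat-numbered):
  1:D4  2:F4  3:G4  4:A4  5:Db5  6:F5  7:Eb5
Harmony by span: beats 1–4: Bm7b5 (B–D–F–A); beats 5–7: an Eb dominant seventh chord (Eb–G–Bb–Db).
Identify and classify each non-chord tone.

The harmony at that moment is B half-diminished seventh chord (B, D, F, A); G4 is not a chord tone.
It is approached by step up from F4 and left by step up to A4.
Step in, step out in the same direction — a passing tone.
The harmony at that moment is Eb dominant seventh chord (Eb, G, Bb, Db); F5 is not a chord tone.
It is approached by leap up from Db5 and left by step down to Eb5.
Leap in, step out — an appoggiatura.

G4 (beat 3) — passing tone; F5 (beat 6) — appoggiatura.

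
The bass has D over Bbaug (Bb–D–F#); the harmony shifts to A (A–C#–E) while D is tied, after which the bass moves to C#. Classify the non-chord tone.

The harmony at that moment is A major triad (A, C#, E); D is not a chord tone.
It is held over (the same pitch as the preceding D) and left by step down to C#.
Held over from the previous chord and resolving down by step — a suspension.

D is a suspension.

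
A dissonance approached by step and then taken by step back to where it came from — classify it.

Neighbor tone.

Approach: by step. Departure: by step in the opposite direction, back to the starting pitch.
Stepwise on both sides but reversing to return to the same chord tone — a neighbor tone. (Had it continued onward in the same direction it would be a passing tone instead.)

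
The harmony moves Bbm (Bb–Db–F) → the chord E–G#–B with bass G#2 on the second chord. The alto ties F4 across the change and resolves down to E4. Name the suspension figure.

7–6 suspension.

At the second chord the bass is G#2. The suspended F4 lies a seventh above the bass; after resolving down by step to E4, the interval above the bass becomes a sixth.
Suspension figures are named by those two intervals: 7–6.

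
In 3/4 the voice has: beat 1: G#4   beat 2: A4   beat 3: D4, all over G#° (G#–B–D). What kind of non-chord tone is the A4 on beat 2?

The harmony at that moment is G# diminished triad (G#, B, D); A4 is not a chord tone.
It is approached by step up from G#4 and left by leap down to D4.
Step in, leap out, on a weak beat — an escape tone.

Escape tone.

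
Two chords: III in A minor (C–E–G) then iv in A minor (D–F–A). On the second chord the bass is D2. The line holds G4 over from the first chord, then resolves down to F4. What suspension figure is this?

4–3 suspension.

At the second chord the bass is D2. The suspended G4 lies a fourth above the bass; after resolving down by step to F4, the interval above the bass becomes a third.
Suspension figures are named by those two intervals: 4–3.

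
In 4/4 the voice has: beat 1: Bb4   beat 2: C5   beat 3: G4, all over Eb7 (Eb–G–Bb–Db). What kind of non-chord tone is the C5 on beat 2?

Escape tone.

The harmony at that moment is Eb dominant seventh chord (Eb, G, Bb, Db); C5 is not a chord tone.
It is approached by step up from Bb4 and left by leap down to G4.
Step in, leap out, on a weak beat — an escape tone.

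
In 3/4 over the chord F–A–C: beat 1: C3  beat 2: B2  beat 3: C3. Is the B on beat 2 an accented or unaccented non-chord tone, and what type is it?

The harmony at that moment is F major triad (F, A, C); B2 is not a chord tone.
It is approached by step down from C3 and left by step up to C3.
Step away and step back to the same note — a neighbor tone (lower neighbor).
It falls on a weak beat, so it is unaccented.

Unaccented neighbor tone.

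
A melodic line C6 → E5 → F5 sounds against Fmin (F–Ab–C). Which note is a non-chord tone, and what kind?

The harmony at that moment is F minor triad (F, Ab, C); E5 is not a chord tone.
It is approached by leap down from C6 and left by step up to F5.
Leap in, step out — an appoggiatura.

E5 is an appoggiatura.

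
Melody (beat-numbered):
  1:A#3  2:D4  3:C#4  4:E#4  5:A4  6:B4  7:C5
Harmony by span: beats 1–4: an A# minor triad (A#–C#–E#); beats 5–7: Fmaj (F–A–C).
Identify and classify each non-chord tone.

D4 (beat 2) — appoggiatura; B4 (beat 6) — passing tone.

The harmony at that moment is A# minor triad (A#, C#, E#); D4 is not a chord tone.
It is approached by leap up from A#3 and left by step down to C#4.
Leap in, step out — an appoggiatura.
The harmony at that moment is F major triad (F, A, C); B4 is not a chord tone.
It is approached by step up from A4 and left by step up to C5.
Step in, step out in the same direction — a passing tone.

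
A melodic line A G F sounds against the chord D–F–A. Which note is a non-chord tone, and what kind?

The harmony at that moment is D minor triad (D, F, A); G is not a chord tone.
It is approached by step down from A and left by step down to F.
Step in, step out in the same direction — a passing tone.

G is a passing tone.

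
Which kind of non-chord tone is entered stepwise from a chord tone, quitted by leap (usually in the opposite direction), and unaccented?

Approach: by step. Departure: by leap. Metric position: weak.
Step in, leap out, from a weak position — an escape tone (échappée). (It is the mirror image of the appoggiatura, which leaps in and steps out on a strong beat.)

Escape tone.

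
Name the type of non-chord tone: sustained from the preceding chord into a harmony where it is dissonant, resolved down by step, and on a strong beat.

Suspension.

Approach: by preparation — the pitch is first a chord tone, then held (tied or repeated) while the harmony changes under it. Departure: down by step. Metric position: strong.
A prepared dissonance that resolves downward by step — a suspension. (The same figure resolving upward would be a retardation.)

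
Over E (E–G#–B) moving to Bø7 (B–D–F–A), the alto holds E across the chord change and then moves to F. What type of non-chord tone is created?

E is a retardation.

The harmony at that moment is B half-diminished seventh chord (B, D, F, A); E is not a chord tone.
It is held over (the same pitch as the preceding E) and left by step up to F.
Held over from the previous chord and resolving up by step — a retardation.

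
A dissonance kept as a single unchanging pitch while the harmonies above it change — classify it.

Approach: none. Departure: none — a single pitch is sustained while the chords change around it, passing through harmonies that do not contain it.
No melodic motion at all; the dissonance is created entirely by the moving harmonies against the stationary note — a pedal tone (pedal point).

Pedal tone.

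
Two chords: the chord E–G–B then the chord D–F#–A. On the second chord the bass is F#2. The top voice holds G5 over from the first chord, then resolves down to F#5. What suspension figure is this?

9–8 suspension.

At the second chord the bass is F#2. The suspended G5 lies a ninth above the bass; after resolving down by step to F#5, the interval above the bass becomes an octave.
Suspension figures are named by those two intervals: 9–8.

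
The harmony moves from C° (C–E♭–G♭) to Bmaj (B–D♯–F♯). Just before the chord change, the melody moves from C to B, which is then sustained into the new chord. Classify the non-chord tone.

B is an anticipation.

The harmony at that moment is C diminished triad (C, E♭, G♭); B is not a chord tone.
It is approached by step down from C and then sustained as the same pitch into the next harmony.
Arriving early and becoming a chord tone when the harmony changes — an anticipation.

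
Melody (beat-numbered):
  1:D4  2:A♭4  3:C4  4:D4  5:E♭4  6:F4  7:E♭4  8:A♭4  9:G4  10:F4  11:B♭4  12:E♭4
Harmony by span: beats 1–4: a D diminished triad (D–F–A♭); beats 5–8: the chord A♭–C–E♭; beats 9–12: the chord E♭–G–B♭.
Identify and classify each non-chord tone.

C4 (beat 3) — appoggiatura; F4 (beat 6) — neighbor tone; F4 (beat 10) — escape tone.

The harmony at that moment is D diminished triad (D, F, A♭); C4 is not a chord tone.
It is approached by leap down from A♭4 and left by step up to D4.
Leap in, step out — an appoggiatura.
The harmony at that moment is A♭ major triad (A♭, C, E♭); F4 is not a chord tone.
It is approached by step up from E♭4 and left by step down to E♭4.
Step away and step back to the same note — a neighbor tone (upper neighbor).
The harmony at that moment is E♭ major triad (E♭, G, B♭); F4 is not a chord tone.
It is approached by step down from G4 and left by leap up to B♭4.
Step in, leap out — an escape tone.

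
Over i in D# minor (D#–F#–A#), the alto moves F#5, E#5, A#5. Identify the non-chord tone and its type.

E#5 is an escape tone.

The harmony at that moment is D# minor triad (D#, F#, A#); E#5 is not a chord tone.
It is approached by step down from F#5 and left by leap up to A#5.
Step in, leap out — an escape tone.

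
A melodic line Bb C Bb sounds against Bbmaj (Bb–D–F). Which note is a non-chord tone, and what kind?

The harmony at that moment is Bb major triad (Bb, D, F); C is not a chord tone.
It is approached by step up from Bb and left by step down to Bb.
Step away and step back to the same note — a neighbor tone (upper neighbor).

C is a neighbor tone.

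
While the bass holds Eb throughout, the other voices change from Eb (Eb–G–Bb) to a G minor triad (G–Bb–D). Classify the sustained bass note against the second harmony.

The harmony at that moment is G minor triad (G, Bb, D); Eb is not a chord tone.
It is held over (the same pitch as the preceding Eb) and then sustained as the same pitch into the next harmony.
Sustained through a change of harmony — a pedal tone.

Pedal tone (pedal point).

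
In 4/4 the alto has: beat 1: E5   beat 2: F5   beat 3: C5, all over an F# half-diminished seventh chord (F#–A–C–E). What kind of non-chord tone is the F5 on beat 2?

Escape tone.

The harmony at that moment is F# half-diminished seventh chord (F#, A, C, E); F5 is not a chord tone.
It is approached by step up from E5 and left by leap down to C5.
Step in, leap out, on a weak beat — an escape tone.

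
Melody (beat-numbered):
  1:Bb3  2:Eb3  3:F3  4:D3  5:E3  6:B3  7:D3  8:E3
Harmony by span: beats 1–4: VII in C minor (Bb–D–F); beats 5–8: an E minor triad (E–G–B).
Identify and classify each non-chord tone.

Eb3 (beat 2) — appoggiatura; D3 (beat 7) — appoggiatura.

The harmony at that moment is Bb major triad (Bb, D, F); Eb3 is not a chord tone.
It is approached by leap down from Bb3 and left by step up to F3.
Leap in, step out — an appoggiatura.
The harmony at that moment is E minor triad (E, G, B); D3 is not a chord tone.
It is approached by leap down from B3 and left by step up to E3.
Leap in, step out — an appoggiatura.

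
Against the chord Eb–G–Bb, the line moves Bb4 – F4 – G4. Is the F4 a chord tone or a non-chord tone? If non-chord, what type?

Non-chord tone — an appoggiatura.

The harmony at that moment is Eb major triad (Eb, G, Bb); F4 is not a chord tone.
It is approached by leap down from Bb4 and left by step up to G4.
Leap in, step out — an appoggiatura.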